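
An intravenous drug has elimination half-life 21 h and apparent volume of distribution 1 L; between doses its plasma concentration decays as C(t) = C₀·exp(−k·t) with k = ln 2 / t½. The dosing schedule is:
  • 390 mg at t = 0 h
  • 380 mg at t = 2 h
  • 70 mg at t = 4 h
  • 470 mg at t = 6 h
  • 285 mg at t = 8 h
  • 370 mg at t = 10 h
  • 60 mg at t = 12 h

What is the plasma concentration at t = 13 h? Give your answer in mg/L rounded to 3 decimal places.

k = ln 2 / 21 = 0.03301 per h
Dose 1 (390 mg at t=0 h): 390·exp(−0.03301·13) = 253.929 mg/L
Dose 2 (380 mg at t=2 h): 380·exp(−0.03301·11) = 264.302 mg/L
Dose 3 (70 mg at t=4 h): 70·exp(−0.03301·9) = 52.010 mg/L
Dose 4 (470 mg at t=6 h): 470·exp(−0.03301·7) = 373.039 mg/L
Dose 5 (285 mg at t=8 h): 285·exp(−0.03301·5) = 241.641 mg/L
Dose 6 (370 mg at t=10 h): 370·exp(−0.03301·3) = 335.118 mg/L
Dose 7 (60 mg at t=12 h): 60·exp(−0.03301·1) = 58.052 mg/L
C(13) = 253.929 + 264.302 + 52.010 + 373.039 + 241.641 + 335.118 + 58.052 = 1578.092 mg/L

1578.092 mg/L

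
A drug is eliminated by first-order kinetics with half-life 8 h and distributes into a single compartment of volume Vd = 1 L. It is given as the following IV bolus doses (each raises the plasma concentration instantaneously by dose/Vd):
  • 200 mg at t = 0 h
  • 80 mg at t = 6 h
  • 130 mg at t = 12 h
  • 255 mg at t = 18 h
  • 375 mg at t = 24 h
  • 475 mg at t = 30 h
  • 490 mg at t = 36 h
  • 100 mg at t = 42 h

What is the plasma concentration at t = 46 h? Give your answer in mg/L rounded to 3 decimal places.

k = ln 2 / 8 = 0.08664 per h
Dose 1 (200 mg at t=0 h): 200·exp(−0.08664·46) = 3.716 mg/L
Dose 2 (80 mg at t=6 h): 80·exp(−0.08664·40) = 2.500 mg/L
Dose 3 (130 mg at t=12 h): 130·exp(−0.08664·34) = 6.832 mg/L
Dose 4 (255 mg at t=18 h): 255·exp(−0.08664·28) = 22.539 mg/L
Dose 5 (375 mg at t=24 h): 375·exp(−0.08664·22) = 55.744 mg/L
Dose 6 (475 mg at t=30 h): 475·exp(−0.08664·16) = 118.750 mg/L
Dose 7 (490 mg at t=36 h): 490·exp(−0.08664·10) = 206.020 mg/L
Dose 8 (100 mg at t=42 h): 100·exp(−0.08664·4) = 70.711 mg/L
C(46) = 3.716 + 2.500 + 6.832 + 22.539 + 55.744 + 118.750 + 206.020 + 70.711 = 486.812 mg/L

486.812 mg/L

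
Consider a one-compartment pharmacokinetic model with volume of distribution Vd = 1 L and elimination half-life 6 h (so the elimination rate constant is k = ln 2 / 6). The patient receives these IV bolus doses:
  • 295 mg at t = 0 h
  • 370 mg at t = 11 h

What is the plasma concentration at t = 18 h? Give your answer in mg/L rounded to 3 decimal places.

k = ln 2 / 6 = 0.11552 per h
Dose 1 (295 mg at t=0 h): 295·exp(−0.11552·18) = 36.875 mg/L
Dose 2 (370 mg at t=11 h): 370·exp(−0.11552·7) = 164.816 mg/L
C(18) = 36.875 + 164.816 = 201.691 mg/L

201.691 mg/L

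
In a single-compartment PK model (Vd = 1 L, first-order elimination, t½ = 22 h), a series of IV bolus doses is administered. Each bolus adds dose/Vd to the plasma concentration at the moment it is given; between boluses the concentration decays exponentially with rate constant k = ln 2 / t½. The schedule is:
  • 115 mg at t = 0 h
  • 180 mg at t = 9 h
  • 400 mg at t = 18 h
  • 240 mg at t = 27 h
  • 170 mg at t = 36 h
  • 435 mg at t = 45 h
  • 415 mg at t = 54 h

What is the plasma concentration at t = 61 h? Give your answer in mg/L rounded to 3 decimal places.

k = ln 2 / 22 = 0.03151 per h
Dose 1 (115 mg at t=0 h): 115·exp(−0.03151·61) = 16.828 mg/L
Dose 2 (180 mg at t=9 h): 180·exp(−0.03151·52) = 34.974 mg/L
Dose 3 (400 mg at t=18 h): 400·exp(−0.03151·43) = 103.201 mg/L
Dose 4 (240 mg at t=27 h): 240·exp(−0.03151·34) = 82.221 mg/L
Dose 5 (170 mg at t=36 h): 170·exp(−0.03151·25) = 77.334 mg/L
Dose 6 (435 mg at t=45 h): 435·exp(−0.03151·16) = 262.759 mg/L
Dose 7 (415 mg at t=54 h): 415·exp(−0.03151·7) = 332.863 mg/L
C(61) = 16.828 + 34.974 + 103.201 + 82.221 + 77.334 + 262.759 + 332.863 = 910.180 mg/L

910.180 mg/L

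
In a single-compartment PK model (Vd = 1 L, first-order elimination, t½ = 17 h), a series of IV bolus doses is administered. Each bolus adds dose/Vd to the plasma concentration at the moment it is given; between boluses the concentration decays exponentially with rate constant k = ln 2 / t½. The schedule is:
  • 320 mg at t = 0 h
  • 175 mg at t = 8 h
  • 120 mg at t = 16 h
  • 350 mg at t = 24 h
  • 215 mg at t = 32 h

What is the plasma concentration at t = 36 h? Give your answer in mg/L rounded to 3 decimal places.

579.922 mg/L

k = ln 2 / 17 = 0.04077 per h
Dose 1 (320 mg at t=0 h): 320·exp(−0.04077·36) = 73.735 mg/L
Dose 2 (175 mg at t=8 h): 175·exp(−0.04077·28) = 55.876 mg/L
Dose 3 (120 mg at t=16 h): 120·exp(−0.04077·20) = 53.092 mg/L
Dose 4 (350 mg at t=24 h): 350·exp(−0.04077·12) = 214.574 mg/L
Dose 5 (215 mg at t=32 h): 215·exp(−0.04077·4) = 182.645 mg/L
C(36) = 73.735 + 55.876 + 53.092 + 214.574 + 182.645 = 579.922 mg/L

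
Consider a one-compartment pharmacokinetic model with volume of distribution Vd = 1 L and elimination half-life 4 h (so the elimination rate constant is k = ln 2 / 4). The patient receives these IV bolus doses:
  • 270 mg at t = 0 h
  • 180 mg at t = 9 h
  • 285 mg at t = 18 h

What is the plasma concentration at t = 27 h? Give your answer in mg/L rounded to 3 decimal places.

70.377 mg/L

k = ln 2 / 4 = 0.17329 per h
Dose 1 (270 mg at t=0 h): 270·exp(−0.17329·27) = 2.508 mg/L
Dose 2 (180 mg at t=9 h): 180·exp(−0.17329·18) = 7.955 mg/L
Dose 3 (285 mg at t=18 h): 285·exp(−0.17329·9) = 59.914 mg/L
C(27) = 2.508 + 7.955 + 59.914 = 70.377 mg/L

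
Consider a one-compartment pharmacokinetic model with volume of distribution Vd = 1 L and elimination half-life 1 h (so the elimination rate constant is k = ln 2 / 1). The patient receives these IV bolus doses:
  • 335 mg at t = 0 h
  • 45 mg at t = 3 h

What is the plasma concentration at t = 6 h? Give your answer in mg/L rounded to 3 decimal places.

10.859 mg/L

k = ln 2 / 1 = 0.69315 per h
Dose 1 (335 mg at t=0 h): 335·exp(−0.69315·6) = 5.234 mg/L
Dose 2 (45 mg at t=3 h): 45·exp(−0.69315·3) = 5.625 mg/L
C(6) = 5.234 + 5.625 = 10.859 mg/L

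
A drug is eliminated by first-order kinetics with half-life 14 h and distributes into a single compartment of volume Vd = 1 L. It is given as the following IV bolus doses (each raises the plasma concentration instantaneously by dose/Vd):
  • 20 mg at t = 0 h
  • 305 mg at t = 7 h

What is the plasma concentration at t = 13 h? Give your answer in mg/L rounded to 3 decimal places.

237.122 mg/L

k = ln 2 / 14 = 0.04951 per h
Dose 1 (20 mg at t=0 h): 20·exp(−0.04951·13) = 10.508 mg/L
Dose 2 (305 mg at t=7 h): 305·exp(−0.04951·6) = 226.614 mg/L
C(13) = 10.508 + 226.614 = 237.122 mg/L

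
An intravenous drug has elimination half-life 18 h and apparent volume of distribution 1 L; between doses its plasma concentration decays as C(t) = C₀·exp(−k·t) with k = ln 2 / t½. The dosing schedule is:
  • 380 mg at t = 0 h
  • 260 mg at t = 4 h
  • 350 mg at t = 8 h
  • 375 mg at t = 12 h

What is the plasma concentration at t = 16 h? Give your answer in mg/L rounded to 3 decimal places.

k = ln 2 / 18 = 0.03851 per h
Dose 1 (380 mg at t=0 h): 380·exp(−0.03851·16) = 205.211 mg/L
Dose 2 (260 mg at t=4 h): 260·exp(−0.03851·12) = 163.790 mg/L
Dose 3 (350 mg at t=8 h): 350·exp(−0.03851·8) = 257.204 mg/L
Dose 4 (375 mg at t=12 h): 375·exp(−0.03851·4) = 321.466 mg/L
C(16) = 205.211 + 163.790 + 257.204 + 321.466 = 947.671 mg/L

947.671 mg/L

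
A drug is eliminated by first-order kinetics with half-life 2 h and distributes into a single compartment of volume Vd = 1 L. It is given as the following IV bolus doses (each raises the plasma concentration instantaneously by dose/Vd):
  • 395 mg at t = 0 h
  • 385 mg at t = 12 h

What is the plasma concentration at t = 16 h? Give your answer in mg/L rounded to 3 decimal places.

k = ln 2 / 2 = 0.34657 per h
Dose 1 (395 mg at t=0 h): 395·exp(−0.34657·16) = 1.543 mg/L
Dose 2 (385 mg at t=12 h): 385·exp(−0.34657·4) = 96.250 mg/L
C(16) = 1.543 + 96.250 = 97.793 mg/L

97.793 mg/L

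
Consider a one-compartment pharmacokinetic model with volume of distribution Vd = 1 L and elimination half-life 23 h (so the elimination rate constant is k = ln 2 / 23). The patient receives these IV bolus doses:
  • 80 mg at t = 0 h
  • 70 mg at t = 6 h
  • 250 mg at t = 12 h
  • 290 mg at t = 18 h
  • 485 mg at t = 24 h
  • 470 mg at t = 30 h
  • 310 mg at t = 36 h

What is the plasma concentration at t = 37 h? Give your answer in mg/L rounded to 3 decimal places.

k = ln 2 / 23 = 0.03014 per h
Dose 1 (80 mg at t=0 h): 80·exp(−0.03014·37) = 26.232 mg/L
Dose 2 (70 mg at t=6 h): 70·exp(−0.03014·31) = 27.502 mg/L
Dose 3 (250 mg at t=12 h): 250·exp(−0.03014·25) = 117.688 mg/L
Dose 4 (290 mg at t=18 h): 290·exp(−0.03014·19) = 163.577 mg/L
Dose 5 (485 mg at t=24 h): 485·exp(−0.03014·13) = 327.789 mg/L
Dose 6 (470 mg at t=30 h): 470·exp(−0.03014·7) = 380.610 mg/L
Dose 7 (310 mg at t=36 h): 310·exp(−0.03014·1) = 300.797 mg/L
C(37) = 26.232 + 27.502 + 117.688 + 163.577 + 327.789 + 380.610 + 300.797 = 1344.194 mg/L

1344.194 mg/L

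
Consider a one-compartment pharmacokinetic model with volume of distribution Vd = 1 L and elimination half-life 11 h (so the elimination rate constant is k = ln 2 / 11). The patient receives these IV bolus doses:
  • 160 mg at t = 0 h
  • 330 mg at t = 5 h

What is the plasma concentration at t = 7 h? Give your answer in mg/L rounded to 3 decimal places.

393.858 mg/L

k = ln 2 / 11 = 0.06301 per h
Dose 1 (160 mg at t=0 h): 160·exp(−0.06301·7) = 102.933 mg/L
Dose 2 (330 mg at t=5 h): 330·exp(−0.06301·2) = 290.925 mg/L
C(7) = 102.933 + 290.925 = 393.858 mg/L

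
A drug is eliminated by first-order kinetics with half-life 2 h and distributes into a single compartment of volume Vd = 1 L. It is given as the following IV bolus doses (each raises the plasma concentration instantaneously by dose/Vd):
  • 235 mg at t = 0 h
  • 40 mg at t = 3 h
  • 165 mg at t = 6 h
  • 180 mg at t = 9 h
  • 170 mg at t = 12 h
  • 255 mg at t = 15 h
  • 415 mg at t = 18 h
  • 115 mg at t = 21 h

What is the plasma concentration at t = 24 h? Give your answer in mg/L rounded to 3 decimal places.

107.861 mg/L

k = ln 2 / 2 = 0.34657 per h
Dose 1 (235 mg at t=0 h): 235·exp(−0.34657·24) = 0.057 mg/L
Dose 2 (40 mg at t=3 h): 40·exp(−0.34657·21) = 0.028 mg/L
Dose 3 (165 mg at t=6 h): 165·exp(−0.34657·18) = 0.322 mg/L
Dose 4 (180 mg at t=9 h): 180·exp(−0.34657·15) = 0.994 mg/L
Dose 5 (170 mg at t=12 h): 170·exp(−0.34657·12) = 2.656 mg/L
Dose 6 (255 mg at t=15 h): 255·exp(−0.34657·9) = 11.270 mg/L
Dose 7 (415 mg at t=18 h): 415·exp(−0.34657·6) = 51.875 mg/L
Dose 8 (115 mg at t=21 h): 115·exp(−0.34657·3) = 40.659 mg/L
C(24) = 0.057 + 0.028 + 0.322 + 0.994 + 2.656 + 11.270 + 51.875 + 40.659 = 107.861 mg/L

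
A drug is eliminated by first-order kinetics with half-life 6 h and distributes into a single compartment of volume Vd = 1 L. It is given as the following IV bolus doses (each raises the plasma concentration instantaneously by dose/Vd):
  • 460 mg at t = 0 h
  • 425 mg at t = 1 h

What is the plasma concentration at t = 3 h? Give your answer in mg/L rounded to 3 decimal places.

k = ln 2 / 6 = 0.11552 per h
Dose 1 (460 mg at t=0 h): 460·exp(−0.11552·3) = 325.269 mg/L
Dose 2 (425 mg at t=1 h): 425·exp(−0.11552·2) = 337.323 mg/L
C(3) = 325.269 + 337.323 = 662.592 mg/L

662.592 mg/L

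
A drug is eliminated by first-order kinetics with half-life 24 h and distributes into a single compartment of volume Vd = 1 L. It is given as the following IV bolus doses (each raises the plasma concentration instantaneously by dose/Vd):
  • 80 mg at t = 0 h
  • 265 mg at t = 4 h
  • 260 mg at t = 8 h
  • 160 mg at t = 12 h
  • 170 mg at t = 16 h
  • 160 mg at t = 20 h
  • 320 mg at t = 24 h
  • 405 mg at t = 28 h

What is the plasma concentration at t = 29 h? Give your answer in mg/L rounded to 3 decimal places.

1313.645 mg/L

k = ln 2 / 24 = 0.02888 per h
Dose 1 (80 mg at t=0 h): 80·exp(−0.02888·29) = 34.621 mg/L
Dose 2 (265 mg at t=4 h): 265·exp(−0.02888·25) = 128.728 mg/L
Dose 3 (260 mg at t=8 h): 260·exp(−0.02888·21) = 141.766 mg/L
Dose 4 (160 mg at t=12 h): 160·exp(−0.02888·17) = 97.924 mg/L
Dose 5 (170 mg at t=16 h): 170·exp(−0.02888·13) = 116.786 mg/L
Dose 6 (160 mg at t=20 h): 160·exp(−0.02888·9) = 123.377 mg/L
Dose 7 (320 mg at t=24 h): 320·exp(−0.02888·5) = 276.972 mg/L
Dose 8 (405 mg at t=28 h): 405·exp(−0.02888·1) = 393.470 mg/L
C(29) = 34.621 + 128.728 + 141.766 + 97.924 + 116.786 + 123.377 + 276.972 + 393.470 = 1313.645 mg/L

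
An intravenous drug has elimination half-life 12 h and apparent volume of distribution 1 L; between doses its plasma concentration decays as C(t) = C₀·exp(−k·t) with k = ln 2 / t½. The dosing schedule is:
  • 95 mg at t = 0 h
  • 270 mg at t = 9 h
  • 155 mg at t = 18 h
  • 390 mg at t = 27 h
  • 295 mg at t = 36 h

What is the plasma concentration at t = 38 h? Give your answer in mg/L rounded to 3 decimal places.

k = ln 2 / 12 = 0.05776 per h
Dose 1 (95 mg at t=0 h): 95·exp(−0.05776·38) = 10.579 mg/L
Dose 2 (270 mg at t=9 h): 270·exp(−0.05776·29) = 50.568 mg/L
Dose 3 (155 mg at t=18 h): 155·exp(−0.05776·20) = 48.822 mg/L
Dose 4 (390 mg at t=27 h): 390·exp(−0.05776·11) = 206.595 mg/L
Dose 5 (295 mg at t=36 h): 295·exp(−0.05776·2) = 262.815 mg/L
C(38) = 10.579 + 50.568 + 48.822 + 206.595 + 262.815 = 579.380 mg/L

579.380 mg/L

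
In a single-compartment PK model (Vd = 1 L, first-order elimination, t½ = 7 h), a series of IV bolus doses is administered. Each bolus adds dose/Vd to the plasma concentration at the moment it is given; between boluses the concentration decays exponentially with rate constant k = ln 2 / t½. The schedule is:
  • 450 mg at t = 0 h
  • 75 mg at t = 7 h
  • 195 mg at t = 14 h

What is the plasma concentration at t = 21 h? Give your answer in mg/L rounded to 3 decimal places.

172.500 mg/L

k = ln 2 / 7 = 0.09902 per h
Dose 1 (450 mg at t=0 h): 450·exp(−0.09902·21) = 56.250 mg/L
Dose 2 (75 mg at t=7 h): 75·exp(−0.09902·14) = 18.750 mg/L
Dose 3 (195 mg at t=14 h): 195·exp(−0.09902·7) = 97.500 mg/L
C(21) = 56.250 + 18.750 + 97.500 = 172.500 mg/L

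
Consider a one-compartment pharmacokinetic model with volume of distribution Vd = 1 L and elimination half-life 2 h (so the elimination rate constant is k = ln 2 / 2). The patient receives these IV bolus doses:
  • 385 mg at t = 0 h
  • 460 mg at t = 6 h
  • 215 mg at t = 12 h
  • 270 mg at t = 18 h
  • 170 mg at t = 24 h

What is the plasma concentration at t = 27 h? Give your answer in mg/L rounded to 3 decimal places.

k = ln 2 / 2 = 0.34657 per h
Dose 1 (385 mg at t=0 h): 385·exp(−0.34657·27) = 0.033 mg/L
Dose 2 (460 mg at t=6 h): 460·exp(−0.34657·21) = 0.318 mg/L
Dose 3 (215 mg at t=12 h): 215·exp(−0.34657·15) = 1.188 mg/L
Dose 4 (270 mg at t=18 h): 270·exp(−0.34657·9) = 11.932 mg/L
Dose 5 (170 mg at t=24 h): 170·exp(−0.34657·3) = 60.104 mg/L
C(27) = 0.033 + 0.318 + 1.188 + 11.932 + 60.104 = 73.575 mg/L

73.575 mg/L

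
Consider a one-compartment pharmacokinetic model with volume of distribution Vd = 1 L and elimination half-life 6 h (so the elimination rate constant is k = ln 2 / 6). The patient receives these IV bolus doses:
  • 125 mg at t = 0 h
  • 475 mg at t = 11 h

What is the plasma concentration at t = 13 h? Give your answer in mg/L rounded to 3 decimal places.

k = ln 2 / 6 = 0.11552 per h
Dose 1 (125 mg at t=0 h): 125·exp(−0.11552·13) = 27.841 mg/L
Dose 2 (475 mg at t=11 h): 475·exp(−0.11552·2) = 377.008 mg/L
C(13) = 27.841 + 377.008 = 404.848 mg/L

404.848 mg/L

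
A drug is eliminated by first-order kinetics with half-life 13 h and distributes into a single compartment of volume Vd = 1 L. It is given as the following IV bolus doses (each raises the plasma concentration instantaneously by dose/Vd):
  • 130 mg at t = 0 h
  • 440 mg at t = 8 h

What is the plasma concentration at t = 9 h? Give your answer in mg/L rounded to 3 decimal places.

497.606 mg/L

k = ln 2 / 13 = 0.05332 per h
Dose 1 (130 mg at t=0 h): 130·exp(−0.05332·9) = 80.452 mg/L
Dose 2 (440 mg at t=8 h): 440·exp(−0.05332·1) = 417.154 mg/L
C(9) = 80.452 + 417.154 = 497.606 mg/L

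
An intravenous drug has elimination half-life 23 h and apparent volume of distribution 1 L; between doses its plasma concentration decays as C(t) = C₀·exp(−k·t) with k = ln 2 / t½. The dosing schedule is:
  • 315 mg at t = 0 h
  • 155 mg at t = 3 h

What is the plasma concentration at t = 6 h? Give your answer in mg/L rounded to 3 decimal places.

404.495 mg/L

k = ln 2 / 23 = 0.03014 per h
Dose 1 (315 mg at t=0 h): 315·exp(−0.03014·6) = 262.894 mg/L
Dose 2 (155 mg at t=3 h): 155·exp(−0.03014·3) = 141.601 mg/L
C(6) = 262.894 + 141.601 = 404.495 mg/L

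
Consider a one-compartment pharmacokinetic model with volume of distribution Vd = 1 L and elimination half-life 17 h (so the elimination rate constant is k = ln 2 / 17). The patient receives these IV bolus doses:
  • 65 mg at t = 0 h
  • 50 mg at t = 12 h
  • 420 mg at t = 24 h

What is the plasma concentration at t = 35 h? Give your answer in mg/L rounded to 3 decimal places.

k = ln 2 / 17 = 0.04077 per h
Dose 1 (65 mg at t=0 h): 65·exp(−0.04077·35) = 15.601 mg/L
Dose 2 (50 mg at t=12 h): 50·exp(−0.04077·23) = 19.575 mg/L
Dose 3 (420 mg at t=24 h): 420·exp(−0.04077·11) = 268.204 mg/L
C(35) = 15.601 + 19.575 + 268.204 = 303.379 mg/L

303.379 mg/L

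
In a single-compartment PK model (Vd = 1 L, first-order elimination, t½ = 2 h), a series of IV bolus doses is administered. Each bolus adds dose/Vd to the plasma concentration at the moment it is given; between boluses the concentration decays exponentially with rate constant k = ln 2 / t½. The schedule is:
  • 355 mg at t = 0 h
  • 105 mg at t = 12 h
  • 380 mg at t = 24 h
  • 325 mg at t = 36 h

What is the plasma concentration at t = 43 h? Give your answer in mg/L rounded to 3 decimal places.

29.253 mg/L

k = ln 2 / 2 = 0.34657 per h
Dose 1 (355 mg at t=0 h): 355·exp(−0.34657·43) = 0.000 mg/L
Dose 2 (105 mg at t=12 h): 105·exp(−0.34657·31) = 0.002 mg/L
Dose 3 (380 mg at t=24 h): 380·exp(−0.34657·19) = 0.525 mg/L
Dose 4 (325 mg at t=36 h): 325·exp(−0.34657·7) = 28.726 mg/L
C(43) = 0.000 + 0.002 + 0.525 + 28.726 = 29.253 mg/L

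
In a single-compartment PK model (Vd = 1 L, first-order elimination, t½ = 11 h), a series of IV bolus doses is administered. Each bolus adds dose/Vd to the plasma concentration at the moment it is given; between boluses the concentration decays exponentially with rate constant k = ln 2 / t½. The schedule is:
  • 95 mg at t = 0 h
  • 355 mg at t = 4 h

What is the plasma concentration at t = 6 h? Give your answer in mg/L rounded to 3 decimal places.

378.057 mg/L

k = ln 2 / 11 = 0.06301 per h
Dose 1 (95 mg at t=0 h): 95·exp(−0.06301·6) = 65.092 mg/L
Dose 2 (355 mg at t=4 h): 355·exp(−0.06301·2) = 312.965 mg/L
C(6) = 65.092 + 312.965 = 378.057 mg/L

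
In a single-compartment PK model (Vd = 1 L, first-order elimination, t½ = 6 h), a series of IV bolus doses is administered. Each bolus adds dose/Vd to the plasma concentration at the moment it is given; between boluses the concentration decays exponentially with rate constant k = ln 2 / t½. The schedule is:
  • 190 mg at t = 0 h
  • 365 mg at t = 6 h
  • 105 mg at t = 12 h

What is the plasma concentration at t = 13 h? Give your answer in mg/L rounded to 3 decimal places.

298.451 mg/L

k = ln 2 / 6 = 0.11552 per h
Dose 1 (190 mg at t=0 h): 190·exp(−0.11552·13) = 42.318 mg/L
Dose 2 (365 mg at t=6 h): 365·exp(−0.11552·7) = 162.589 mg/L
Dose 3 (105 mg at t=12 h): 105·exp(−0.11552·1) = 93.544 mg/L
C(13) = 42.318 + 162.589 + 93.544 = 298.451 mg/L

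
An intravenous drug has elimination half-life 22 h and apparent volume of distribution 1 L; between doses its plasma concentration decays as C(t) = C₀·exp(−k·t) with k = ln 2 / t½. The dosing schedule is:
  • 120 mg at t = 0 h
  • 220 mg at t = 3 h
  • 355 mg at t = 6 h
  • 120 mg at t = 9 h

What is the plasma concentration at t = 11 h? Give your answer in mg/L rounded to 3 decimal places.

671.767 mg/L

k = ln 2 / 22 = 0.03151 per h
Dose 1 (120 mg at t=0 h): 120·exp(−0.03151·11) = 84.853 mg/L
Dose 2 (220 mg at t=3 h): 220·exp(−0.03151·8) = 170.985 mg/L
Dose 3 (355 mg at t=6 h): 355·exp(−0.03151·5) = 303.258 mg/L
Dose 4 (120 mg at t=9 h): 120·exp(−0.03151·2) = 112.672 mg/L
C(11) = 84.853 + 170.985 + 303.258 + 112.672 = 671.767 mg/L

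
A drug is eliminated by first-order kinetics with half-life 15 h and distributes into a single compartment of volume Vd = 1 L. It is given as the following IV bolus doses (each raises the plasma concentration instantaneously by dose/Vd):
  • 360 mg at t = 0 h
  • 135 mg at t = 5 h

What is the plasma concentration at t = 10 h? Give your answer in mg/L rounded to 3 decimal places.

k = ln 2 / 15 = 0.04621 per h
Dose 1 (360 mg at t=0 h): 360·exp(−0.04621·10) = 226.786 mg/L
Dose 2 (135 mg at t=5 h): 135·exp(−0.04621·5) = 107.150 mg/L
C(10) = 226.786 + 107.150 = 333.935 mg/L

333.935 mg/L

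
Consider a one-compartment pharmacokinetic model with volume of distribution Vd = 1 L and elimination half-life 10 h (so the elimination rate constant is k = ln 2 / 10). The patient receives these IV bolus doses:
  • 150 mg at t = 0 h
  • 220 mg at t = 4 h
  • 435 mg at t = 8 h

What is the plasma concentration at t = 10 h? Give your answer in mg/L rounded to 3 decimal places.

k = ln 2 / 10 = 0.06931 per h
Dose 1 (150 mg at t=0 h): 150·exp(−0.06931·10) = 75.000 mg/L
Dose 2 (220 mg at t=4 h): 220·exp(−0.06931·6) = 145.146 mg/L
Dose 3 (435 mg at t=8 h): 435·exp(−0.06931·2) = 378.689 mg/L
C(10) = 75.000 + 145.146 + 378.689 = 598.835 mg/L

598.835 mg/L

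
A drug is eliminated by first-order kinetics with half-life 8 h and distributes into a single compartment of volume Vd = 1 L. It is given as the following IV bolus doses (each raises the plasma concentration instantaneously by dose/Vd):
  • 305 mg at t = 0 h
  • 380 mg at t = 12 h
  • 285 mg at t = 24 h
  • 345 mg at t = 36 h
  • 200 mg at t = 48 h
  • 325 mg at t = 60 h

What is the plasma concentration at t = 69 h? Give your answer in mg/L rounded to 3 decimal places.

210.477 mg/L

k = ln 2 / 8 = 0.08664 per h
Dose 1 (305 mg at t=0 h): 305·exp(−0.08664·69) = 0.773 mg/L
Dose 2 (380 mg at t=12 h): 380·exp(−0.08664·57) = 2.722 mg/L
Dose 3 (285 mg at t=24 h): 285·exp(−0.08664·45) = 5.775 mg/L
Dose 4 (345 mg at t=36 h): 345·exp(−0.08664·33) = 19.773 mg/L
Dose 5 (200 mg at t=48 h): 200·exp(−0.08664·21) = 32.421 mg/L
Dose 6 (325 mg at t=60 h): 325·exp(−0.08664·9) = 149.013 mg/L
C(69) = 0.773 + 2.722 + 5.775 + 19.773 + 32.421 + 149.013 = 210.477 mg/L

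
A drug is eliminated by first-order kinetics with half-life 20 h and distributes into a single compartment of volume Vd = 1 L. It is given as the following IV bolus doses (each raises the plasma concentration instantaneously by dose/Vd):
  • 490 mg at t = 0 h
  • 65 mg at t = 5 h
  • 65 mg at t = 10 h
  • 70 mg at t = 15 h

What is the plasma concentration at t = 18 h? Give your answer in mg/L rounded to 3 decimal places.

416.356 mg/L

k = ln 2 / 20 = 0.03466 per h
Dose 1 (490 mg at t=0 h): 490·exp(−0.03466·18) = 262.584 mg/L
Dose 2 (65 mg at t=5 h): 65·exp(−0.03466·13) = 41.423 mg/L
Dose 3 (65 mg at t=10 h): 65·exp(−0.03466·8) = 49.261 mg/L
Dose 4 (70 mg at t=15 h): 70·exp(−0.03466·3) = 63.088 mg/L
C(18) = 262.584 + 41.423 + 49.261 + 63.088 = 416.356 mg/L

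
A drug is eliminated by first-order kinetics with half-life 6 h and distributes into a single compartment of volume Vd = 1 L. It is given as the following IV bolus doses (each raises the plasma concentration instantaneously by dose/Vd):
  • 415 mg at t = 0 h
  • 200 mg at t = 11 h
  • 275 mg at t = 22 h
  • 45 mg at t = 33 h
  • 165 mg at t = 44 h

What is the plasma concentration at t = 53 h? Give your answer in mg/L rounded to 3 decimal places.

k = ln 2 / 6 = 0.11552 per h
Dose 1 (415 mg at t=0 h): 415·exp(−0.11552·53) = 0.910 mg/L
Dose 2 (200 mg at t=11 h): 200·exp(−0.11552·42) = 1.563 mg/L
Dose 3 (275 mg at t=22 h): 275·exp(−0.11552·31) = 7.656 mg/L
Dose 4 (45 mg at t=33 h): 45·exp(−0.11552·20) = 4.465 mg/L
Dose 5 (165 mg at t=44 h): 165·exp(−0.11552·9) = 58.336 mg/L
C(53) = 0.910 + 1.563 + 7.656 + 4.465 + 58.336 = 72.929 mg/L

72.929 mg/L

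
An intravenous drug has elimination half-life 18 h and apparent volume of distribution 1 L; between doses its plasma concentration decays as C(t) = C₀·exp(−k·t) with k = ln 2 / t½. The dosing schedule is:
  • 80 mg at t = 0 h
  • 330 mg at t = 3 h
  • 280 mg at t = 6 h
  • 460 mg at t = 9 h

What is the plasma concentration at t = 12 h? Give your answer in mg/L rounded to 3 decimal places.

k = ln 2 / 18 = 0.03851 per h
Dose 1 (80 mg at t=0 h): 80·exp(−0.03851·12) = 50.397 mg/L
Dose 2 (330 mg at t=3 h): 330·exp(−0.03851·9) = 233.345 mg/L
Dose 3 (280 mg at t=6 h): 280·exp(−0.03851·6) = 222.236 mg/L
Dose 4 (460 mg at t=9 h): 460·exp(−0.03851·3) = 409.813 mg/L
C(12) = 50.397 + 233.345 + 222.236 + 409.813 = 915.792 mg/L

915.792 mg/L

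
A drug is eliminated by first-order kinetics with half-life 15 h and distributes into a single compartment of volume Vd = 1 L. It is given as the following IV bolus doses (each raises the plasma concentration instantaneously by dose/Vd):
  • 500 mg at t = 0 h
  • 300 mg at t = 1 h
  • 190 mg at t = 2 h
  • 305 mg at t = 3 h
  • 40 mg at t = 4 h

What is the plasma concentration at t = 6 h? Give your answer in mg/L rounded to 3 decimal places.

1076.961 mg/L

k = ln 2 / 15 = 0.04621 per h
Dose 1 (500 mg at t=0 h): 500·exp(−0.04621·6) = 378.929 mg/L
Dose 2 (300 mg at t=1 h): 300·exp(−0.04621·5) = 238.110 mg/L
Dose 3 (190 mg at t=2 h): 190·exp(−0.04621·4) = 157.935 mg/L
Dose 4 (305 mg at t=3 h): 305·exp(−0.04621·3) = 265.518 mg/L
Dose 5 (40 mg at t=4 h): 40·exp(−0.04621·2) = 36.469 mg/L
C(6) = 378.929 + 238.110 + 157.935 + 265.518 + 36.469 = 1076.961 mg/L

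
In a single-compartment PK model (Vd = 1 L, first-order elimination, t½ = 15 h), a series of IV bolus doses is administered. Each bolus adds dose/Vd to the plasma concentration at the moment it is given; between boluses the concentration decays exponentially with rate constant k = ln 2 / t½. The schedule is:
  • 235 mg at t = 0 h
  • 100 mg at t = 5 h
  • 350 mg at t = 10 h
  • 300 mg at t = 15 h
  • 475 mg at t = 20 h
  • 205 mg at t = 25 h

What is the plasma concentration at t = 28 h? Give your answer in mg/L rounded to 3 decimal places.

k = ln 2 / 15 = 0.04621 per h
Dose 1 (235 mg at t=0 h): 235·exp(−0.04621·28) = 64.438 mg/L
Dose 2 (100 mg at t=5 h): 100·exp(−0.04621·23) = 34.548 mg/L
Dose 3 (350 mg at t=10 h): 350·exp(−0.04621·18) = 152.346 mg/L
Dose 4 (300 mg at t=15 h): 300·exp(−0.04621·13) = 164.524 mg/L
Dose 5 (475 mg at t=20 h): 475·exp(−0.04621·8) = 328.204 mg/L
Dose 6 (205 mg at t=25 h): 205·exp(−0.04621·3) = 178.463 mg/L
C(28) = 64.438 + 34.548 + 152.346 + 164.524 + 328.204 + 178.463 = 922.524 mg/L

922.524 mg/L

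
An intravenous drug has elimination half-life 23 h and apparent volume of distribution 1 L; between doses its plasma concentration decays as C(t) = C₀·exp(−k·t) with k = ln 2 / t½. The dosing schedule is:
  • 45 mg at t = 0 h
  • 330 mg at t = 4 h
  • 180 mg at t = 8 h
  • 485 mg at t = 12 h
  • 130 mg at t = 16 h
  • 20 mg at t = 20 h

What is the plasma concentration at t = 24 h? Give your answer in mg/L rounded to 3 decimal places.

k = ln 2 / 23 = 0.03014 per h
Dose 1 (45 mg at t=0 h): 45·exp(−0.03014·24) = 21.832 mg/L
Dose 2 (330 mg at t=4 h): 330·exp(−0.03014·20) = 180.613 mg/L
Dose 3 (180 mg at t=8 h): 180·exp(−0.03014·16) = 111.137 mg/L
Dose 4 (485 mg at t=12 h): 485·exp(−0.03014·12) = 337.818 mg/L
Dose 5 (130 mg at t=16 h): 130·exp(−0.03014·8) = 102.150 mg/L
Dose 6 (20 mg at t=20 h): 20·exp(−0.03014·4) = 17.729 mg/L
C(24) = 21.832 + 180.613 + 111.137 + 337.818 + 102.150 + 17.729 = 771.279 mg/L

771.279 mg/L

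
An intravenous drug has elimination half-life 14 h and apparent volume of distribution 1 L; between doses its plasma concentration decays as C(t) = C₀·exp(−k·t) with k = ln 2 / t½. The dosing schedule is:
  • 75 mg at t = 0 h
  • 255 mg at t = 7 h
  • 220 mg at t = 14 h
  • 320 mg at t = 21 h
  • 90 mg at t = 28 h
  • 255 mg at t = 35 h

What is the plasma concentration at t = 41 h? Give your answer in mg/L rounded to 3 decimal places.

k = ln 2 / 14 = 0.04951 per h
Dose 1 (75 mg at t=0 h): 75·exp(−0.04951·41) = 9.851 mg/L
Dose 2 (255 mg at t=7 h): 255·exp(−0.04951·34) = 47.366 mg/L
Dose 3 (220 mg at t=14 h): 220·exp(−0.04951·27) = 57.792 mg/L
Dose 4 (320 mg at t=21 h): 320·exp(−0.04951·20) = 118.880 mg/L
Dose 5 (90 mg at t=28 h): 90·exp(−0.04951·13) = 47.284 mg/L
Dose 6 (255 mg at t=35 h): 255·exp(−0.04951·6) = 189.464 mg/L
C(41) = 9.851 + 47.366 + 57.792 + 118.880 + 47.284 + 189.464 = 470.636 mg/L

470.636 mg/L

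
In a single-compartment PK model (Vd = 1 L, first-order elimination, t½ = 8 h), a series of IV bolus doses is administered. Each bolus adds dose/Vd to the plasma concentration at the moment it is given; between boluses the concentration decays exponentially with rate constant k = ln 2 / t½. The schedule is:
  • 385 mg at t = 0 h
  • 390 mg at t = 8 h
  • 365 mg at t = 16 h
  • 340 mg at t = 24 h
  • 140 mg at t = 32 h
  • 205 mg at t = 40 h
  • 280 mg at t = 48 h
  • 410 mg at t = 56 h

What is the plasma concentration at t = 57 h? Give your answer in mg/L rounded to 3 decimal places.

k = ln 2 / 8 = 0.08664 per h
Dose 1 (385 mg at t=0 h): 385·exp(−0.08664·57) = 2.758 mg/L
Dose 2 (390 mg at t=8 h): 390·exp(−0.08664·49) = 5.588 mg/L
Dose 3 (365 mg at t=16 h): 365·exp(−0.08664·41) = 10.460 mg/L
Dose 4 (340 mg at t=24 h): 340·exp(−0.08664·33) = 19.486 mg/L
Dose 5 (140 mg at t=32 h): 140·exp(−0.08664·25) = 16.048 mg/L
Dose 6 (205 mg at t=40 h): 205·exp(−0.08664·17) = 46.996 mg/L
Dose 7 (280 mg at t=48 h): 280·exp(−0.08664·9) = 128.381 mg/L
Dose 8 (410 mg at t=56 h): 410·exp(−0.08664·1) = 375.972 mg/L
C(57) = 2.758 + 5.588 + 10.460 + 19.486 + 16.048 + 46.996 + 128.381 + 375.972 = 605.688 mg/L

605.688 mg/L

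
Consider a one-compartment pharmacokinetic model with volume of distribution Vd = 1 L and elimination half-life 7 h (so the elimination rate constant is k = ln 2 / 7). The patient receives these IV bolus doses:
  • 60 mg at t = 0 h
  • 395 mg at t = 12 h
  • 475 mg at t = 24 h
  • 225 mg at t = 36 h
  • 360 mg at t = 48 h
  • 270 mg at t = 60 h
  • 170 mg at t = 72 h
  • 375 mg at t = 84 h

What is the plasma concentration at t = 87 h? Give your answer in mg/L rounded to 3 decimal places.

345.935 mg/L

k = ln 2 / 7 = 0.09902 per h
Dose 1 (60 mg at t=0 h): 60·exp(−0.09902·87) = 0.011 mg/L
Dose 2 (395 mg at t=12 h): 395·exp(−0.09902·75) = 0.235 mg/L
Dose 3 (475 mg at t=24 h): 475·exp(−0.09902·63) = 0.928 mg/L
Dose 4 (225 mg at t=36 h): 225·exp(−0.09902·51) = 1.442 mg/L
Dose 5 (360 mg at t=48 h): 360·exp(−0.09902·39) = 7.571 mg/L
Dose 6 (270 mg at t=60 h): 270·exp(−0.09902·27) = 18.632 mg/L
Dose 7 (170 mg at t=72 h): 170·exp(−0.09902·15) = 38.493 mg/L
Dose 8 (375 mg at t=84 h): 375·exp(−0.09902·3) = 278.624 mg/L
C(87) = 0.011 + 0.235 + 0.928 + 1.442 + 7.571 + 18.632 + 38.493 + 278.624 = 345.935 mg/L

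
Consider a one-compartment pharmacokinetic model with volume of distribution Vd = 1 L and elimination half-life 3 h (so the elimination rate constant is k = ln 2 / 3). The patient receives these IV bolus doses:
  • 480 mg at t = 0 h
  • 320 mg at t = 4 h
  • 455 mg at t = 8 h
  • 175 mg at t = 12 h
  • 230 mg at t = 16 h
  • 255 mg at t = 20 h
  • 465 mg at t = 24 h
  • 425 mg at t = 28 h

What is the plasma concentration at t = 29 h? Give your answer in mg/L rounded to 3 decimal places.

k = ln 2 / 3 = 0.23105 per h
Dose 1 (480 mg at t=0 h): 480·exp(−0.23105·29) = 0.591 mg/L
Dose 2 (320 mg at t=4 h): 320·exp(−0.23105·25) = 0.992 mg/L
Dose 3 (455 mg at t=8 h): 455·exp(−0.23105·21) = 3.555 mg/L
Dose 4 (175 mg at t=12 h): 175·exp(−0.23105·17) = 3.445 mg/L
Dose 5 (230 mg at t=16 h): 230·exp(−0.23105·13) = 11.409 mg/L
Dose 6 (255 mg at t=20 h): 255·exp(−0.23105·9) = 31.875 mg/L
Dose 7 (465 mg at t=24 h): 465·exp(−0.23105·5) = 146.466 mg/L
Dose 8 (425 mg at t=28 h): 425·exp(−0.23105·1) = 337.323 mg/L
C(29) = 0.591 + 0.992 + 3.555 + 3.445 + 11.409 + 31.875 + 146.466 + 337.323 = 535.655 mg/L

535.655 mg/L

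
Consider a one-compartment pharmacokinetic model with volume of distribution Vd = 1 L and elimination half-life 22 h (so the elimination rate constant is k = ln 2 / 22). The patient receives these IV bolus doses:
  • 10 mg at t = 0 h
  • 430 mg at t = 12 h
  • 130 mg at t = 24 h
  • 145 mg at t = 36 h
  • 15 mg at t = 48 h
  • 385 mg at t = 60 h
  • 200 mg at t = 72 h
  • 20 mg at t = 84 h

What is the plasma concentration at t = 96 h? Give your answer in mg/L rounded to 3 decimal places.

k = ln 2 / 22 = 0.03151 per h
Dose 1 (10 mg at t=0 h): 10·exp(−0.03151·96) = 0.486 mg/L
Dose 2 (430 mg at t=12 h): 430·exp(−0.03151·84) = 30.485 mg/L
Dose 3 (130 mg at t=24 h): 130·exp(−0.03151·72) = 13.451 mg/L
Dose 4 (145 mg at t=36 h): 145·exp(−0.03151·60) = 21.897 mg/L
Dose 5 (15 mg at t=48 h): 15·exp(−0.03151·48) = 3.306 mg/L
Dose 6 (385 mg at t=60 h): 385·exp(−0.03151·36) = 123.841 mg/L
Dose 7 (200 mg at t=72 h): 200·exp(−0.03151·24) = 93.893 mg/L
Dose 8 (20 mg at t=84 h): 20·exp(−0.03151·12) = 13.704 mg/L
C(96) = 0.486 + 30.485 + 13.451 + 21.897 + 3.306 + 123.841 + 93.893 + 13.704 = 301.062 mg/L

301.062 mg/L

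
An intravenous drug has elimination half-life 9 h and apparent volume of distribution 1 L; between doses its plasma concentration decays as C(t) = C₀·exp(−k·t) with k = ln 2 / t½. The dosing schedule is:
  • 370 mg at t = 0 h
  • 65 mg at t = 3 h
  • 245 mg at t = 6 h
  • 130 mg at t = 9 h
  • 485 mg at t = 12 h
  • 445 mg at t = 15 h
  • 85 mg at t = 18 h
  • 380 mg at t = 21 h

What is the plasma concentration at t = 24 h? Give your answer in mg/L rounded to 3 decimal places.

943.492 mg/L

k = ln 2 / 9 = 0.07702 per h
Dose 1 (370 mg at t=0 h): 370·exp(−0.07702·24) = 58.271 mg/L
Dose 2 (65 mg at t=3 h): 65·exp(−0.07702·21) = 12.898 mg/L
Dose 3 (245 mg at t=6 h): 245·exp(−0.07702·18) = 61.250 mg/L
Dose 4 (130 mg at t=9 h): 130·exp(−0.07702·15) = 40.947 mg/L
Dose 5 (485 mg at t=12 h): 485·exp(−0.07702·12) = 192.472 mg/L
Dose 6 (445 mg at t=15 h): 445·exp(−0.07702·9) = 222.500 mg/L
Dose 7 (85 mg at t=18 h): 85·exp(−0.07702·6) = 53.547 mg/L
Dose 8 (380 mg at t=21 h): 380·exp(−0.07702·3) = 301.606 mg/L
C(24) = 58.271 + 12.898 + 61.250 + 40.947 + 192.472 + 222.500 + 53.547 + 301.606 = 943.492 mg/L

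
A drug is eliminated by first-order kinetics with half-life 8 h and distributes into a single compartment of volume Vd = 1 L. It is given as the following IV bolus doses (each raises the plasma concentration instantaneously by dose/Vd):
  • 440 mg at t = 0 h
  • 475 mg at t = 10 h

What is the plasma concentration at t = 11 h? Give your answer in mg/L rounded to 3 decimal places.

k = ln 2 / 8 = 0.08664 per h
Dose 1 (440 mg at t=0 h): 440·exp(−0.08664·11) = 169.643 mg/L
Dose 2 (475 mg at t=10 h): 475·exp(−0.08664·1) = 435.577 mg/L
C(11) = 169.643 + 435.577 = 605.220 mg/L

605.220 mg/L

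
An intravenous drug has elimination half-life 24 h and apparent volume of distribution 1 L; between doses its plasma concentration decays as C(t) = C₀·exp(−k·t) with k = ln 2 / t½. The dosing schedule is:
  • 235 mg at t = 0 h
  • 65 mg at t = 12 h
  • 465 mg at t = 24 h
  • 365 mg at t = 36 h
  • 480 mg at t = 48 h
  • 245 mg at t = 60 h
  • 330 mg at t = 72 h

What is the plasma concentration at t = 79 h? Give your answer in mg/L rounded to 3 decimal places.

840.979 mg/L

k = ln 2 / 24 = 0.02888 per h
Dose 1 (235 mg at t=0 h): 235·exp(−0.02888·79) = 23.998 mg/L
Dose 2 (65 mg at t=12 h): 65·exp(−0.02888·67) = 9.387 mg/L
Dose 3 (465 mg at t=24 h): 465·exp(−0.02888·55) = 94.971 mg/L
Dose 4 (365 mg at t=36 h): 365·exp(−0.02888·43) = 105.426 mg/L
Dose 5 (480 mg at t=48 h): 480·exp(−0.02888·31) = 196.070 mg/L
Dose 6 (245 mg at t=60 h): 245·exp(−0.02888·19) = 141.531 mg/L
Dose 7 (330 mg at t=72 h): 330·exp(−0.02888·7) = 269.596 mg/L
C(79) = 23.998 + 9.387 + 94.971 + 105.426 + 196.070 + 141.531 + 269.596 = 840.979 mg/L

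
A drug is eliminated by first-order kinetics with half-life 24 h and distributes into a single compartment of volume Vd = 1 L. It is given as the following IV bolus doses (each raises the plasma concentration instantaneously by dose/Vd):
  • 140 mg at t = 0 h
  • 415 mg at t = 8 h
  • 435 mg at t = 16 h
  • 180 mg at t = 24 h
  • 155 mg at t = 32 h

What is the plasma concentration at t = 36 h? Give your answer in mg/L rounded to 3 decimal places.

k = ln 2 / 24 = 0.02888 per h
Dose 1 (140 mg at t=0 h): 140·exp(−0.02888·36) = 49.497 mg/L
Dose 2 (415 mg at t=8 h): 415·exp(−0.02888·28) = 184.861 mg/L
Dose 3 (435 mg at t=16 h): 435·exp(−0.02888·20) = 244.135 mg/L
Dose 4 (180 mg at t=24 h): 180·exp(−0.02888·12) = 127.279 mg/L
Dose 5 (155 mg at t=32 h): 155·exp(−0.02888·4) = 138.089 mg/L
C(36) = 49.497 + 184.861 + 244.135 + 127.279 + 138.089 = 743.863 mg/L

743.863 mg/L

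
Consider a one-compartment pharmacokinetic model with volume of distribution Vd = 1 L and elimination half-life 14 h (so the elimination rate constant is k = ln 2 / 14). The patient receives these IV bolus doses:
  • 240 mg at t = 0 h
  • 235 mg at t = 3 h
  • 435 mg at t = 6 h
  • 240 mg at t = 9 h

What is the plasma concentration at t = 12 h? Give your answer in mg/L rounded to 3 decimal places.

k = ln 2 / 14 = 0.04951 per h
Dose 1 (240 mg at t=0 h): 240·exp(−0.04951·12) = 132.491 mg/L
Dose 2 (235 mg at t=3 h): 235·exp(−0.04951·9) = 150.504 mg/L
Dose 3 (435 mg at t=6 h): 435·exp(−0.04951·6) = 323.204 mg/L
Dose 4 (240 mg at t=9 h): 240·exp(−0.04951·3) = 206.873 mg/L
C(12) = 132.491 + 150.504 + 323.204 + 206.873 = 813.072 mg/L

813.072 mg/L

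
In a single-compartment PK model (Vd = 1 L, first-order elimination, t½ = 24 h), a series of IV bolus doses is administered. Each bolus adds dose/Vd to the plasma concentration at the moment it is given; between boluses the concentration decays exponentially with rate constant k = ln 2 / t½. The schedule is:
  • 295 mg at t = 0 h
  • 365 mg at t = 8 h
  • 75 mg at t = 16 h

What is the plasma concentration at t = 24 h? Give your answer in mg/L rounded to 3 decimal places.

436.963 mg/L

k = ln 2 / 24 = 0.02888 per h
Dose 1 (295 mg at t=0 h): 295·exp(−0.02888·24) = 147.500 mg/L
Dose 2 (365 mg at t=8 h): 365·exp(−0.02888·16) = 229.936 mg/L
Dose 3 (75 mg at t=16 h): 75·exp(−0.02888·8) = 59.528 mg/L
C(24) = 147.500 + 229.936 + 59.528 = 436.963 mg/L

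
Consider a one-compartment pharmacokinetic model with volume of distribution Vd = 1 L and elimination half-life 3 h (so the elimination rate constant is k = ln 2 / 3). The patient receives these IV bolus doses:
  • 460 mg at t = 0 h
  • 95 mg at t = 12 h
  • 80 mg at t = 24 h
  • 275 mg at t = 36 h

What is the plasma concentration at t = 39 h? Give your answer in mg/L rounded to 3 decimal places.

k = ln 2 / 3 = 0.23105 per h
Dose 1 (460 mg at t=0 h): 460·exp(−0.23105·39) = 0.056 mg/L
Dose 2 (95 mg at t=12 h): 95·exp(−0.23105·27) = 0.186 mg/L
Dose 3 (80 mg at t=24 h): 80·exp(−0.23105·15) = 2.500 mg/L
Dose 4 (275 mg at t=36 h): 275·exp(−0.23105·3) = 137.500 mg/L
C(39) = 0.056 + 0.186 + 2.500 + 137.500 = 140.242 mg/L

140.242 mg/L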